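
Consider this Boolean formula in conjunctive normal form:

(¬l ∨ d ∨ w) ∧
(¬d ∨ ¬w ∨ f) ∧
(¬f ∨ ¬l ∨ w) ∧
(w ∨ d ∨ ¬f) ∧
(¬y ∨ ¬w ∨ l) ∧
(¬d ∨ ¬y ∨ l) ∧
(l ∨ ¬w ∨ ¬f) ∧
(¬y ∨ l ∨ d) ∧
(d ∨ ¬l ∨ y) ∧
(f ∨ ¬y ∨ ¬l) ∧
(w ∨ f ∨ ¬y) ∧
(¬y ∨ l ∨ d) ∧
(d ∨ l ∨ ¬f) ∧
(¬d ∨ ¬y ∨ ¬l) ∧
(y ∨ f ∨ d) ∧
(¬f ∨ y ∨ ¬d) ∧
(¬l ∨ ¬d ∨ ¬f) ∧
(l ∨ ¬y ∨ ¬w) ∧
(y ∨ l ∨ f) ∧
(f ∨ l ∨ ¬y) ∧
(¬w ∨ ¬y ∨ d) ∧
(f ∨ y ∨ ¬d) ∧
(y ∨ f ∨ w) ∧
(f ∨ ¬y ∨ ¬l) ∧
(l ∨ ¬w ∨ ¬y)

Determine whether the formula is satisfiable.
No

No, the formula is not satisfiable.

No assignment of truth values to the variables can make all 25 clauses true simultaneously.

The formula is UNSAT (unsatisfiable).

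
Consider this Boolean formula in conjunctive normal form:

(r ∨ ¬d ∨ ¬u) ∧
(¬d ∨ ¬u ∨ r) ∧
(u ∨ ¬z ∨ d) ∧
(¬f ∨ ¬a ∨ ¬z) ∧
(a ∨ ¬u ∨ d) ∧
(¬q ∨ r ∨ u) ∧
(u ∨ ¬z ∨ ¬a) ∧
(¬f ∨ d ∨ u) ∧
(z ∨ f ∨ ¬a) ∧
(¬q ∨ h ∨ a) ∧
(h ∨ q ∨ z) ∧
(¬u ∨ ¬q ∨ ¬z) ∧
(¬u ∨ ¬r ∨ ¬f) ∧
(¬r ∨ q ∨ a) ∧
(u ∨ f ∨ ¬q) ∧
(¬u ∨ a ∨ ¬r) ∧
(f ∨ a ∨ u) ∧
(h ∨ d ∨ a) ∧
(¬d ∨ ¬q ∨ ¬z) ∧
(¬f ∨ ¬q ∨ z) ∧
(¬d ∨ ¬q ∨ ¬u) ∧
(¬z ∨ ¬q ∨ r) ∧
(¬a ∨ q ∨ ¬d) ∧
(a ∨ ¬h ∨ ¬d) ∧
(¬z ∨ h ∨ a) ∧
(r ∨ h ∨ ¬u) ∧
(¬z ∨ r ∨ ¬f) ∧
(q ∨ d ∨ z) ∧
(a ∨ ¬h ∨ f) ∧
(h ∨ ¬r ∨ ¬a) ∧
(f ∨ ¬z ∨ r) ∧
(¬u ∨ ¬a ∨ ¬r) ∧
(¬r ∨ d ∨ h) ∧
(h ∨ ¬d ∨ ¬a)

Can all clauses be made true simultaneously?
No

No, the formula is not satisfiable.

No assignment of truth values to the variables can make all 34 clauses true simultaneously.

The formula is UNSAT (unsatisfiable).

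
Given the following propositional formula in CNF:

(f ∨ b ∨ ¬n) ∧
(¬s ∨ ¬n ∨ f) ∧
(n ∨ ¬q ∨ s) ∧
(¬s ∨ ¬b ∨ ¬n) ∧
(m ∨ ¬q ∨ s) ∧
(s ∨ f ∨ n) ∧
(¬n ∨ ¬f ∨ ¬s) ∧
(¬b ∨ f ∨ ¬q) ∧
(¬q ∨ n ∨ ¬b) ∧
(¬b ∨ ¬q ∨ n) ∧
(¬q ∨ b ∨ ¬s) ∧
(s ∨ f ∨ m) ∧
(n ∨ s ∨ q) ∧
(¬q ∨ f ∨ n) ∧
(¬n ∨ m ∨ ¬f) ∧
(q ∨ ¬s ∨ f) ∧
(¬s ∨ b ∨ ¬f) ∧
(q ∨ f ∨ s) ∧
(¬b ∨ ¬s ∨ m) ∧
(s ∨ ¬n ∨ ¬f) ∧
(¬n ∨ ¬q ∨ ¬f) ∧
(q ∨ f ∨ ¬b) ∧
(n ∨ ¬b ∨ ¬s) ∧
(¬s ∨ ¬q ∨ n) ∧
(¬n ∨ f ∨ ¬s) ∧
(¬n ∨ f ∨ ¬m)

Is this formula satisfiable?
No

No, the formula is not satisfiable.

No assignment of truth values to the variables can make all 26 clauses true simultaneously.

The formula is UNSAT (unsatisfiable).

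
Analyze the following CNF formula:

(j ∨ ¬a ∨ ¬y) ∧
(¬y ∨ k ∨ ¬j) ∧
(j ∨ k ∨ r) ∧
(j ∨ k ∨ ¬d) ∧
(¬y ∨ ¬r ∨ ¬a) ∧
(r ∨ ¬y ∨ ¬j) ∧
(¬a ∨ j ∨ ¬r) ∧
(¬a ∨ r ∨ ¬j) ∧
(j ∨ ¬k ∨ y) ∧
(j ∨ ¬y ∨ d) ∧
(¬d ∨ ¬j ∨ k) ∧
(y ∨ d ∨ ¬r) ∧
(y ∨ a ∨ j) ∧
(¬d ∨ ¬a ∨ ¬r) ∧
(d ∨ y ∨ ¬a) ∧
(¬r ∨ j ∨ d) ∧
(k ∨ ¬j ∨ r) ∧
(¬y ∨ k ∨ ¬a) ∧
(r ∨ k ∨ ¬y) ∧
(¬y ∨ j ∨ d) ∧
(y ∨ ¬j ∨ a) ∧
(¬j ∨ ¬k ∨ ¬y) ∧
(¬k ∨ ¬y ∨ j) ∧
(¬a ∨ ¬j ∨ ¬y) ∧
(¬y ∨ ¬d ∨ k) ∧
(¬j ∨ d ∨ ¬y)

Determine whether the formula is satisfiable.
No

No, the formula is not satisfiable.

No assignment of truth values to the variables can make all 26 clauses true simultaneously.

The formula is UNSAT (unsatisfiable).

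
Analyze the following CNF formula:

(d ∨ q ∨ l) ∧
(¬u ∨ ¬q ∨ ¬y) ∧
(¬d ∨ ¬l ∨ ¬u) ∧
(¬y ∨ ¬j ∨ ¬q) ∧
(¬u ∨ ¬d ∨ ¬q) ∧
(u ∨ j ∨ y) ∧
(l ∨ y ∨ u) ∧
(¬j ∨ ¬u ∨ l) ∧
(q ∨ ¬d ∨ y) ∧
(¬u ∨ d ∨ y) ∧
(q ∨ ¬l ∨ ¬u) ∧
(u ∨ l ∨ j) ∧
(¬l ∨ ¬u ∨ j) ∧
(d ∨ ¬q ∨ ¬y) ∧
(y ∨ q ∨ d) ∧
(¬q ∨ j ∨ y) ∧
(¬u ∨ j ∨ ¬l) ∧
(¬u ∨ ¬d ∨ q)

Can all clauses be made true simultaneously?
Yes

Yes, the formula is satisfiable.

One satisfying assignment is: q=True, y=False, l=True, d=False, j=True, u=False

Verification: With this assignment, all 18 clauses evaluate to true.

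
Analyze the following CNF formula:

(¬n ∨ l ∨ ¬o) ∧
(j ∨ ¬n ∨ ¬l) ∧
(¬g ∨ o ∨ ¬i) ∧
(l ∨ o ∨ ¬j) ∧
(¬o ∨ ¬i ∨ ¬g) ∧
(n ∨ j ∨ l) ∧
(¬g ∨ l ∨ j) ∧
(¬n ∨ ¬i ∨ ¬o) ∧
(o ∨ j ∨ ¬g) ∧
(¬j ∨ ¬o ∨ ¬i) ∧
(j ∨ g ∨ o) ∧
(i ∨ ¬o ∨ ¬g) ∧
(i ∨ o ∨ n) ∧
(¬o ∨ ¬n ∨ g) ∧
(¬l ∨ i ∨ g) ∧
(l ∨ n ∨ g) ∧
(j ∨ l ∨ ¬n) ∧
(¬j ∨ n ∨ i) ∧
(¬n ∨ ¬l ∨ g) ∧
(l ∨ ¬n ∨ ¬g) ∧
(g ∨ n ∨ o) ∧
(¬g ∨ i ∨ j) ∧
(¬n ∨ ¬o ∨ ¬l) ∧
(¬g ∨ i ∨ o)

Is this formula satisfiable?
Yes

Yes, the formula is satisfiable.

One satisfying assignment is: o=True, l=True, g=False, j=False, i=True, n=False

Verification: With this assignment, all 24 clauses evaluate to true.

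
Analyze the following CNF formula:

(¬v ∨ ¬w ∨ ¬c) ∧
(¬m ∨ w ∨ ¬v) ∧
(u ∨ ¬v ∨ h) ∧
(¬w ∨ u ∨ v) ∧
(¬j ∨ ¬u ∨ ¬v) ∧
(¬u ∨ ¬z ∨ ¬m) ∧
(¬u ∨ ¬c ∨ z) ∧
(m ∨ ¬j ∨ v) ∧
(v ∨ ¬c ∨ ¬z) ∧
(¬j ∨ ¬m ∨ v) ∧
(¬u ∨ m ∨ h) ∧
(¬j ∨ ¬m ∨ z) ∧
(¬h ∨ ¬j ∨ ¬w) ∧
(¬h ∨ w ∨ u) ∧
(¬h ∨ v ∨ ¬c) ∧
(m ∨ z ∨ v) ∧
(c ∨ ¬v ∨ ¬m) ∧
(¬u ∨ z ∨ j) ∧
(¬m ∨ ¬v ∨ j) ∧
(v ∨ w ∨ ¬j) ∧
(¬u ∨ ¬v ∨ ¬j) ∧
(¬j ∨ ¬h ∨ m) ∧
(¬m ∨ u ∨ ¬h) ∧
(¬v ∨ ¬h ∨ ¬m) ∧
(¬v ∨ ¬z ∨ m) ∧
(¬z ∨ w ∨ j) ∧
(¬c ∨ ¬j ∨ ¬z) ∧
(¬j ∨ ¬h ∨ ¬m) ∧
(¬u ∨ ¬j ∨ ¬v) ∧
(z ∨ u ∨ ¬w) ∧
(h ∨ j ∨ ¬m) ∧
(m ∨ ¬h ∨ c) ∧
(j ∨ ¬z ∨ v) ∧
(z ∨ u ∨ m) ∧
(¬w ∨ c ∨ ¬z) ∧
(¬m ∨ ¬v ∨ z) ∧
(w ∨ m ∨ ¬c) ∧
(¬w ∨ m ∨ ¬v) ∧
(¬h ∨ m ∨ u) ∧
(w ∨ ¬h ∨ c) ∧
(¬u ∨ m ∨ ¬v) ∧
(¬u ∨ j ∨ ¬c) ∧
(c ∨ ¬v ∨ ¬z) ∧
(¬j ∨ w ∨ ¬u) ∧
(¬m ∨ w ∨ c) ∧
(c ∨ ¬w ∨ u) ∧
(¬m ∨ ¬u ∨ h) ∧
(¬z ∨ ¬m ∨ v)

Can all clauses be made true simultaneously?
No

No, the formula is not satisfiable.

No assignment of truth values to the variables can make all 48 clauses true simultaneously.

The formula is UNSAT (unsatisfiable).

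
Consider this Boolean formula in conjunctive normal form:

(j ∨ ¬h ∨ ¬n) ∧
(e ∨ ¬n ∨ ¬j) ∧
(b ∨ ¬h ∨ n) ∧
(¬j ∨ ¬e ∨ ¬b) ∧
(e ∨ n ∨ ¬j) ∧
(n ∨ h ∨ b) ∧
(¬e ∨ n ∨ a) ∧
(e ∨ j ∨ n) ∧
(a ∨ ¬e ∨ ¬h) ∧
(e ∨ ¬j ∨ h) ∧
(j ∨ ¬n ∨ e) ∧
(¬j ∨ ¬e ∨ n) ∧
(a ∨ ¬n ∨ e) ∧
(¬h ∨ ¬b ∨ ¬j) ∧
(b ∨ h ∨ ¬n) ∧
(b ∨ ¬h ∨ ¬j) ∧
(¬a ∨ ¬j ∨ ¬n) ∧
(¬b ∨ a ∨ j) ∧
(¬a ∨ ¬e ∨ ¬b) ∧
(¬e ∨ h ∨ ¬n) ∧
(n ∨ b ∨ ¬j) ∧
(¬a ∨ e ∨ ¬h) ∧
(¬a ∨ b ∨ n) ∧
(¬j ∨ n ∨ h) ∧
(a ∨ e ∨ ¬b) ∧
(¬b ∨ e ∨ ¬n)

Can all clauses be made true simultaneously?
No

No, the formula is not satisfiable.

No assignment of truth values to the variables can make all 26 clauses true simultaneously.

The formula is UNSAT (unsatisfiable).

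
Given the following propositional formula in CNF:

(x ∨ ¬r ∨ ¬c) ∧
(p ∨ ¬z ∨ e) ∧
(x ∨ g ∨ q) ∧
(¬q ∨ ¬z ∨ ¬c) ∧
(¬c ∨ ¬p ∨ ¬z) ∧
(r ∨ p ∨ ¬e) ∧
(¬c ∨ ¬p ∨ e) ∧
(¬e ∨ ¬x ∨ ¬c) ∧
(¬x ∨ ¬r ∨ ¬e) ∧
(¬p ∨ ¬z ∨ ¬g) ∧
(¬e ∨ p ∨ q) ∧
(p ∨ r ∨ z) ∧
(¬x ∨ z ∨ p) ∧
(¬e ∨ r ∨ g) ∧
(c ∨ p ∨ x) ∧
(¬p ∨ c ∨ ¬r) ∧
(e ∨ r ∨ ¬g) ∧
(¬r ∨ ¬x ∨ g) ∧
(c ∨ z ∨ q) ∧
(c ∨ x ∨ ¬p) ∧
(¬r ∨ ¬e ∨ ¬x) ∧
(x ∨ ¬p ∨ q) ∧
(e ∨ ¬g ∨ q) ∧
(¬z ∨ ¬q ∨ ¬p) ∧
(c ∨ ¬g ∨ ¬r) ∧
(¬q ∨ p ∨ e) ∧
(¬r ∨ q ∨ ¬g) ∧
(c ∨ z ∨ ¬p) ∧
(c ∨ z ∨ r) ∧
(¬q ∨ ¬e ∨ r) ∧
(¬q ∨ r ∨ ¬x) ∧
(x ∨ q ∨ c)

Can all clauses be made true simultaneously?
Yes

Yes, the formula is satisfiable.

One satisfying assignment is: z=True, g=False, q=False, r=False, c=False, e=False, x=True, p=True

Verification: With this assignment, all 32 clauses evaluate to true.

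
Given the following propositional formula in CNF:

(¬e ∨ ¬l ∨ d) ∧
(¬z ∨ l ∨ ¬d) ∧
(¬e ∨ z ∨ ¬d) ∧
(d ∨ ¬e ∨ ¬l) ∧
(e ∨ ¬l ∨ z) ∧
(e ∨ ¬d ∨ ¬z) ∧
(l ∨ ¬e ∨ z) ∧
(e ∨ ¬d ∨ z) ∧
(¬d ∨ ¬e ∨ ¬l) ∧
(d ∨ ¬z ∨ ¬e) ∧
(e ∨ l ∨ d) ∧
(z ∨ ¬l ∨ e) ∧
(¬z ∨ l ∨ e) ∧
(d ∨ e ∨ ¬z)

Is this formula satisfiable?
No

No, the formula is not satisfiable.

No assignment of truth values to the variables can make all 14 clauses true simultaneously.

The formula is UNSAT (unsatisfiable).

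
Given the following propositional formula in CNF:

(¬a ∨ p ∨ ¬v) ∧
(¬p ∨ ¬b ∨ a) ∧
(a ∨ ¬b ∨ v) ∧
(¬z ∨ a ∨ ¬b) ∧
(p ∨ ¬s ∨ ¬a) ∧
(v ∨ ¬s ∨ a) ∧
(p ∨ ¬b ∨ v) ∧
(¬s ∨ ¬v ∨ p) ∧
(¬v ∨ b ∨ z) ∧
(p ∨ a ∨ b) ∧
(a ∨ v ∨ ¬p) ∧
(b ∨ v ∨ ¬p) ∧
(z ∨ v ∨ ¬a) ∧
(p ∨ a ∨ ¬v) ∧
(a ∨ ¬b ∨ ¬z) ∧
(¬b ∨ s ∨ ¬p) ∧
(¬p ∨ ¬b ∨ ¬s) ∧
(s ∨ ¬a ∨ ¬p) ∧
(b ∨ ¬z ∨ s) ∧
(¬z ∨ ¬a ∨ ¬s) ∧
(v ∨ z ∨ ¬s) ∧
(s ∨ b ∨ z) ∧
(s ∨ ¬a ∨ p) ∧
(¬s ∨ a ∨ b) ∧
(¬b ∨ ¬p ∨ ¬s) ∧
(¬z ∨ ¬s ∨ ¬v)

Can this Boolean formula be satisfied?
No

No, the formula is not satisfiable.

No assignment of truth values to the variables can make all 26 clauses true simultaneously.

The formula is UNSAT (unsatisfiable).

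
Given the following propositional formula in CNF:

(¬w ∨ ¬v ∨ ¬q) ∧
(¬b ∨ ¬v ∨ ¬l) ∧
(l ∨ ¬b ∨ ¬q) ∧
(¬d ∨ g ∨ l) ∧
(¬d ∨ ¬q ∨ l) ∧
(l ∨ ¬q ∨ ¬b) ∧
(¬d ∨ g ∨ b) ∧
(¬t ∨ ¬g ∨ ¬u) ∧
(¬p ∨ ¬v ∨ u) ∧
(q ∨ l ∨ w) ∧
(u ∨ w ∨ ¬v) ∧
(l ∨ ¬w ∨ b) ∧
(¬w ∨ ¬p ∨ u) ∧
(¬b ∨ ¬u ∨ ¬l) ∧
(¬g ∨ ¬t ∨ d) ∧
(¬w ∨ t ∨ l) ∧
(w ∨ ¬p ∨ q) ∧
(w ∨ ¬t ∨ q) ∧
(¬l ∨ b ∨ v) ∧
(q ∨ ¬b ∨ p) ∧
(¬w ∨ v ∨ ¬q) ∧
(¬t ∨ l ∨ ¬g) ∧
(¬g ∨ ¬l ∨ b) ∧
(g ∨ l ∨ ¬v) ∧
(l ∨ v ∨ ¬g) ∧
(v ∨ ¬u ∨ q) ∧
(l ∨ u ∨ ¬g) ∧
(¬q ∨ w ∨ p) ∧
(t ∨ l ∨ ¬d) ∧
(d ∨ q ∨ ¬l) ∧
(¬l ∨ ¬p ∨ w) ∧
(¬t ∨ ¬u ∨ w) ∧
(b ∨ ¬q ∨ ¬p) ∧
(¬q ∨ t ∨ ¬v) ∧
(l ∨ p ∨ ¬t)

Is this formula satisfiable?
No

No, the formula is not satisfiable.

No assignment of truth values to the variables can make all 35 clauses true simultaneously.

The formula is UNSAT (unsatisfiable).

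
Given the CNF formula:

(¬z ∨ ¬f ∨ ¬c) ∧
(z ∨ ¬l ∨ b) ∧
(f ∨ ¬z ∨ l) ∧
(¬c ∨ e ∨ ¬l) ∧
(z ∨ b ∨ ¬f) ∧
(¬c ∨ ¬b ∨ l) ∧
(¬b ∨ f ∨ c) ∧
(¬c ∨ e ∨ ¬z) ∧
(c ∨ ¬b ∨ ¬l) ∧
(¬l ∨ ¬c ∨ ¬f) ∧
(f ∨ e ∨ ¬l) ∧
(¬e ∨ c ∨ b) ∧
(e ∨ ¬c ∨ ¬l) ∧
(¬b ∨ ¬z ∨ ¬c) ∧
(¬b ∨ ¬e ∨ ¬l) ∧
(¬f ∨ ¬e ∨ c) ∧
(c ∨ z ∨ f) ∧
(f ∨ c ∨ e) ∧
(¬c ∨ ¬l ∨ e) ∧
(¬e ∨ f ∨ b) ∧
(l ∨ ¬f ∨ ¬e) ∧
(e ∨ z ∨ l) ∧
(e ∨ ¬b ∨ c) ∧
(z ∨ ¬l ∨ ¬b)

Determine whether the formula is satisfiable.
Yes

Yes, the formula is satisfiable.

One satisfying assignment is: c=False, z=True, f=True, l=False, b=False, e=False

Verification: With this assignment, all 24 clauses evaluate to true.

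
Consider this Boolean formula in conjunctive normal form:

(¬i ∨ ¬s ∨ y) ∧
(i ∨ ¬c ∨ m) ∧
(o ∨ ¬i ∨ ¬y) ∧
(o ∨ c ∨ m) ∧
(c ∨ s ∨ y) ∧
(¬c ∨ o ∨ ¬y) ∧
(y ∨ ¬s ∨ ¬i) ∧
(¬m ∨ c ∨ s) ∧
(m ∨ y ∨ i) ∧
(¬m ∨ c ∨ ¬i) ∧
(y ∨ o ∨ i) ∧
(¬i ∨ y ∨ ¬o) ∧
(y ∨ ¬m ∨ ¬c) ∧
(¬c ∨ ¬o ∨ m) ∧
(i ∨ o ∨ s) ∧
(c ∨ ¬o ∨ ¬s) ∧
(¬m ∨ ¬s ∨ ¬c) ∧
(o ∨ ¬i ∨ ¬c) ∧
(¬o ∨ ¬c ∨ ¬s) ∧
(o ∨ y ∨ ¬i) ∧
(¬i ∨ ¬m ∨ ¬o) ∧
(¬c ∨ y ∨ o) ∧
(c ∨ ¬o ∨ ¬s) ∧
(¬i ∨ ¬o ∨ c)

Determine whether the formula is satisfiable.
Yes

Yes, the formula is satisfiable.

One satisfying assignment is: y=True, o=False, m=True, i=False, c=False, s=True

Verification: With this assignment, all 24 clauses evaluate to true.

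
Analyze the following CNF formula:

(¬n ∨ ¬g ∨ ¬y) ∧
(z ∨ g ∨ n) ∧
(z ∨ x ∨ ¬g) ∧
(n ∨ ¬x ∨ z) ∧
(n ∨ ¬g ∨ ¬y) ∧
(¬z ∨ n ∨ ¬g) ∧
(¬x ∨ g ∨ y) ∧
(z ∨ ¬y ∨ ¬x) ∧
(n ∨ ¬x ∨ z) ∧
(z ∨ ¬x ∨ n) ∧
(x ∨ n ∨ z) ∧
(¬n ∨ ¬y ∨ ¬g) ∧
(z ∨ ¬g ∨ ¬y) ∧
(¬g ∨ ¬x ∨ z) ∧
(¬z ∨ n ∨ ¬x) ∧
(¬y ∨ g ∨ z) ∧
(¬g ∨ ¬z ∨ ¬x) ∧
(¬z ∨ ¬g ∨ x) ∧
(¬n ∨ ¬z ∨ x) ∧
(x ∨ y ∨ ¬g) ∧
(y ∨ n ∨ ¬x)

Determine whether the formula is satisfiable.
Yes

Yes, the formula is satisfiable.

One satisfying assignment is: y=False, z=False, n=True, g=False, x=False

Verification: With this assignment, all 21 clauses evaluate to true.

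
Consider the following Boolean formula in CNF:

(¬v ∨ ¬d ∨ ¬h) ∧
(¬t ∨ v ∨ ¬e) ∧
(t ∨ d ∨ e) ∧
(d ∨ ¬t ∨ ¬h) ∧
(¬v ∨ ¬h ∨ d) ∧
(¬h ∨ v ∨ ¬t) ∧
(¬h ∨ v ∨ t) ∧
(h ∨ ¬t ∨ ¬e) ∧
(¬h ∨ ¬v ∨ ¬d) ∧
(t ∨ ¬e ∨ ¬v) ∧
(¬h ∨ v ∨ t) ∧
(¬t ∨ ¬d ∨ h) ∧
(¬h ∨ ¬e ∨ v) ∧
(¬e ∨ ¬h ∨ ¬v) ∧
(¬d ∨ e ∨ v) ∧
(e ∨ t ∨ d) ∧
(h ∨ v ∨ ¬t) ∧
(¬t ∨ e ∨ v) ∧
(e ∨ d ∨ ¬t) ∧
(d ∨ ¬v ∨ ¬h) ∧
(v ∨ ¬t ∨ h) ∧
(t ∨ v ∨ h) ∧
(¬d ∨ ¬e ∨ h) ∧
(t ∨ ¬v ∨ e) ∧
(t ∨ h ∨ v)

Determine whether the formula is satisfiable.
No

No, the formula is not satisfiable.

No assignment of truth values to the variables can make all 25 clauses true simultaneously.

The formula is UNSAT (unsatisfiable).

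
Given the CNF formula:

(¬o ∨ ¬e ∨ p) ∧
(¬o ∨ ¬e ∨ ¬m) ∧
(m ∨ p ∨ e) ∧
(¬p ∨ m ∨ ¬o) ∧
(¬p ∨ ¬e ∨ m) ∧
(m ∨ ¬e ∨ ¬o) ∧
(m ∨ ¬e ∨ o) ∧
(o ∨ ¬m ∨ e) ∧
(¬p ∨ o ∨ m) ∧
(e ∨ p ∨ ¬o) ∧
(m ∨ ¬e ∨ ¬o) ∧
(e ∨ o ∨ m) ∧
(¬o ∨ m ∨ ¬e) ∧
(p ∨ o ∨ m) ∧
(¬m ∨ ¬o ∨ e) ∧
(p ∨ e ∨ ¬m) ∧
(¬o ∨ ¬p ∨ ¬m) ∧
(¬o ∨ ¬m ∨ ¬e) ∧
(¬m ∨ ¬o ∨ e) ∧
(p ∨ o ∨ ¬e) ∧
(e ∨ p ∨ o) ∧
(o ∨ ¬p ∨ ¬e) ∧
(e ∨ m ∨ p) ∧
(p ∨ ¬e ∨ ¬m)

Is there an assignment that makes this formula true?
No

No, the formula is not satisfiable.

No assignment of truth values to the variables can make all 24 clauses true simultaneously.

The formula is UNSAT (unsatisfiable).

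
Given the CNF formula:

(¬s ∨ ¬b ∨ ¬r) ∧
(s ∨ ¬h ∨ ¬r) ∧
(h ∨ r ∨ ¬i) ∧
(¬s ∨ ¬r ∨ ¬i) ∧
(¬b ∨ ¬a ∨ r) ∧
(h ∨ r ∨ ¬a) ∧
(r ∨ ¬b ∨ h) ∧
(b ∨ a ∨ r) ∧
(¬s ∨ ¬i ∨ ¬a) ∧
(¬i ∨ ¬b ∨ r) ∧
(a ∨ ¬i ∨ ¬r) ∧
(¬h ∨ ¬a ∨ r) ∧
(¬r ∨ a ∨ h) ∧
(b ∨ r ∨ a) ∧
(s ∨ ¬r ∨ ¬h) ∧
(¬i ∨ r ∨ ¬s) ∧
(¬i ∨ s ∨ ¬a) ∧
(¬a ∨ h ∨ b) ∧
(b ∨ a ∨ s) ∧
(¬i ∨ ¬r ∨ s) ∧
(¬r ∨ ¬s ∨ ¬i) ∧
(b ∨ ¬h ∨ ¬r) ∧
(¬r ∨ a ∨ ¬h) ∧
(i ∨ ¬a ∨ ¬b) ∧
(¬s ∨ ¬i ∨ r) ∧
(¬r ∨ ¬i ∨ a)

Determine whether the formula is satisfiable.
Yes

Yes, the formula is satisfiable.

One satisfying assignment is: i=False, b=True, s=False, h=True, r=False, a=False

Verification: With this assignment, all 26 clauses evaluate to true.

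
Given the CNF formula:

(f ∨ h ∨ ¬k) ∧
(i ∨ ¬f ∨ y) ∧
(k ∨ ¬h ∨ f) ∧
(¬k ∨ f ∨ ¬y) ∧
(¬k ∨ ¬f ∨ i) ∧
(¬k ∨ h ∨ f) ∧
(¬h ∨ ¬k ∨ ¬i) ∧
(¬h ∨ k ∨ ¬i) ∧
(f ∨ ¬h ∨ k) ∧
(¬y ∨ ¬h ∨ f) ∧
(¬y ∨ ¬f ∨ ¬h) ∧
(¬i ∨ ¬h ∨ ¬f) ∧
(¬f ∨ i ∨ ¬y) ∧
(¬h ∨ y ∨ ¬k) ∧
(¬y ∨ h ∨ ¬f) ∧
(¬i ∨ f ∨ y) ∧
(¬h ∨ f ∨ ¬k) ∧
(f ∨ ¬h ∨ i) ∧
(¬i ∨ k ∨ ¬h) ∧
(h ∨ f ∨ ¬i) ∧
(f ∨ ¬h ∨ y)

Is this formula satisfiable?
Yes

Yes, the formula is satisfiable.

One satisfying assignment is: f=False, h=False, k=False, i=False, y=False

Verification: With this assignment, all 21 clauses evaluate to true.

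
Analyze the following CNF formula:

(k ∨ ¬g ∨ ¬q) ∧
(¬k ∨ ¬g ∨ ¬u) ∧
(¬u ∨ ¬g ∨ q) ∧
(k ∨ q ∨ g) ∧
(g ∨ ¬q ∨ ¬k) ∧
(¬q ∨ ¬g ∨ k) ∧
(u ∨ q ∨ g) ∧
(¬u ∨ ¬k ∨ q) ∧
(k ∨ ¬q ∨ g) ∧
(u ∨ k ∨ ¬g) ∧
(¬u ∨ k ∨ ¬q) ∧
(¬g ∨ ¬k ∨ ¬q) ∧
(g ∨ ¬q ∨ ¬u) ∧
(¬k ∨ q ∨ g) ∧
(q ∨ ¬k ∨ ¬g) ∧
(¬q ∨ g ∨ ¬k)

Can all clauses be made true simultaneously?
No

No, the formula is not satisfiable.

No assignment of truth values to the variables can make all 16 clauses true simultaneously.

The formula is UNSAT (unsatisfiable).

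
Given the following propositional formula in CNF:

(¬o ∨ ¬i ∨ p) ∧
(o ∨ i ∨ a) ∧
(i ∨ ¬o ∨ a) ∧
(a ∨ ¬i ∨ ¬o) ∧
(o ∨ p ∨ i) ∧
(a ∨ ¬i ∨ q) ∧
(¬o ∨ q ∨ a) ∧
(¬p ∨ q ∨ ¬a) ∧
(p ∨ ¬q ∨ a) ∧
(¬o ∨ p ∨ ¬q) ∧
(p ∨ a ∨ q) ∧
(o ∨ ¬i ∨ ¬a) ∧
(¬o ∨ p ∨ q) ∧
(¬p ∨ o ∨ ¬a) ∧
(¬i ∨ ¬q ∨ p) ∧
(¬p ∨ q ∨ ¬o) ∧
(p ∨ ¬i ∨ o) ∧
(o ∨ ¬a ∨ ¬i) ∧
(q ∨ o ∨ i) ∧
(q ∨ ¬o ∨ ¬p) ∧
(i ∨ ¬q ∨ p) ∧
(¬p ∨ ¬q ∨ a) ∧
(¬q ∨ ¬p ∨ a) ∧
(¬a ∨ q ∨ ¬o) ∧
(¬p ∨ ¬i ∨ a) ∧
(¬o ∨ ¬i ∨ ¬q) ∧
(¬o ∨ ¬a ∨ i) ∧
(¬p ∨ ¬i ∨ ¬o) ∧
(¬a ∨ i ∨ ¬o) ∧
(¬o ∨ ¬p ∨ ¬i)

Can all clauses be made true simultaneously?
No

No, the formula is not satisfiable.

No assignment of truth values to the variables can make all 30 clauses true simultaneously.

The formula is UNSAT (unsatisfiable).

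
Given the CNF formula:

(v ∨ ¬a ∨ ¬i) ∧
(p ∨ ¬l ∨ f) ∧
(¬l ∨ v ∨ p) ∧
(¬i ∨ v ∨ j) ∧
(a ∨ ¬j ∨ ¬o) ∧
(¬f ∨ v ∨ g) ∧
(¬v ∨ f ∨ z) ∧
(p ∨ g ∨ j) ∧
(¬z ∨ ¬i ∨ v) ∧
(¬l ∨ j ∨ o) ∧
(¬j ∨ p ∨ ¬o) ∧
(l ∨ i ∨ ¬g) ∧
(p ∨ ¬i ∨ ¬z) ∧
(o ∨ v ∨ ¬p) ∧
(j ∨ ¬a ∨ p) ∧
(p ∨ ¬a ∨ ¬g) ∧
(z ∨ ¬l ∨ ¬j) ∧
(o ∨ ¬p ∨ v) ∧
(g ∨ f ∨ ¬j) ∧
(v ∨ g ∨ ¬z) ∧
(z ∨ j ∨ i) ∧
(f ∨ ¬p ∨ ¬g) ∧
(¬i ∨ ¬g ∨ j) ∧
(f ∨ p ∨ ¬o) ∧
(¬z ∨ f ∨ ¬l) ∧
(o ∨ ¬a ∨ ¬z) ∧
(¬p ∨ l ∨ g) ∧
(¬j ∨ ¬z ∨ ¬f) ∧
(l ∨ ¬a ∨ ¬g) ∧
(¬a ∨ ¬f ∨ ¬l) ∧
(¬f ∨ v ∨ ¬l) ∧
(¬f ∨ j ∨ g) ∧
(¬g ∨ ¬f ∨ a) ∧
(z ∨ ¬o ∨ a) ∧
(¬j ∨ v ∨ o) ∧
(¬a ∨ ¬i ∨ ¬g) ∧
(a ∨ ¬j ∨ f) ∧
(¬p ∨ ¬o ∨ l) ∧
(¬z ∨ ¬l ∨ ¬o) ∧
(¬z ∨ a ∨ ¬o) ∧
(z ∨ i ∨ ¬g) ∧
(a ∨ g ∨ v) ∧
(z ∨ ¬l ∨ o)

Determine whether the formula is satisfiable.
Yes

Yes, the formula is satisfiable.

One satisfying assignment is: p=False, g=False, a=False, f=True, z=False, j=True, l=False, v=True, i=False, o=False

Verification: With this assignment, all 43 clauses evaluate to true.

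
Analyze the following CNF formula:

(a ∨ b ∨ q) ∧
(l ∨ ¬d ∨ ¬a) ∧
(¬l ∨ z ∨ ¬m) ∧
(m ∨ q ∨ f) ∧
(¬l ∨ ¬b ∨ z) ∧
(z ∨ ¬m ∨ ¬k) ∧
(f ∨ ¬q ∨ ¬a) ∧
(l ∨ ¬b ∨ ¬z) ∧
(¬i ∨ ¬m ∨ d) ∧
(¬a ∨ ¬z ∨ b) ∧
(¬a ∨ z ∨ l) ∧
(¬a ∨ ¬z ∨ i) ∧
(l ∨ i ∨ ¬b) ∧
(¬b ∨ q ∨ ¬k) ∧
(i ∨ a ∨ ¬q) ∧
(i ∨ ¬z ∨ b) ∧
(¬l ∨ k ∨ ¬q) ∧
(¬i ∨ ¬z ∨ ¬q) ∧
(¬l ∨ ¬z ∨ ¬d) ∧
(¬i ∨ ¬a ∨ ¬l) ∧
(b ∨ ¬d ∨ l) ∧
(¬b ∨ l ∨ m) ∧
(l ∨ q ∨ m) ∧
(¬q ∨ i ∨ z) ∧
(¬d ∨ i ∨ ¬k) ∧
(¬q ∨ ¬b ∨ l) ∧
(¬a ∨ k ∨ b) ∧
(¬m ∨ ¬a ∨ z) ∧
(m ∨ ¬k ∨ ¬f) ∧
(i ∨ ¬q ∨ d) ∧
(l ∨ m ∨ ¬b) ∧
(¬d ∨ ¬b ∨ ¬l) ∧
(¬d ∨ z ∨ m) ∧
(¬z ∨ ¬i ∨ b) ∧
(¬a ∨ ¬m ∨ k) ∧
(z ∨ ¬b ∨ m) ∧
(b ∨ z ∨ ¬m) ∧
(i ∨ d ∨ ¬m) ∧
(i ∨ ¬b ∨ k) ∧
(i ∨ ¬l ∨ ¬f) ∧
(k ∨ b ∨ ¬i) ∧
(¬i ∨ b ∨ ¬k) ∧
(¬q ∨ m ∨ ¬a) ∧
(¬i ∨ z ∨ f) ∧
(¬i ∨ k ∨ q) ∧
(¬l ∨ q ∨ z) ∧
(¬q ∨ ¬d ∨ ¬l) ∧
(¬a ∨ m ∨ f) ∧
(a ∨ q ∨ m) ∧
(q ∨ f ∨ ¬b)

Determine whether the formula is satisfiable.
No

No, the formula is not satisfiable.

No assignment of truth values to the variables can make all 50 clauses true simultaneously.

The formula is UNSAT (unsatisfiable).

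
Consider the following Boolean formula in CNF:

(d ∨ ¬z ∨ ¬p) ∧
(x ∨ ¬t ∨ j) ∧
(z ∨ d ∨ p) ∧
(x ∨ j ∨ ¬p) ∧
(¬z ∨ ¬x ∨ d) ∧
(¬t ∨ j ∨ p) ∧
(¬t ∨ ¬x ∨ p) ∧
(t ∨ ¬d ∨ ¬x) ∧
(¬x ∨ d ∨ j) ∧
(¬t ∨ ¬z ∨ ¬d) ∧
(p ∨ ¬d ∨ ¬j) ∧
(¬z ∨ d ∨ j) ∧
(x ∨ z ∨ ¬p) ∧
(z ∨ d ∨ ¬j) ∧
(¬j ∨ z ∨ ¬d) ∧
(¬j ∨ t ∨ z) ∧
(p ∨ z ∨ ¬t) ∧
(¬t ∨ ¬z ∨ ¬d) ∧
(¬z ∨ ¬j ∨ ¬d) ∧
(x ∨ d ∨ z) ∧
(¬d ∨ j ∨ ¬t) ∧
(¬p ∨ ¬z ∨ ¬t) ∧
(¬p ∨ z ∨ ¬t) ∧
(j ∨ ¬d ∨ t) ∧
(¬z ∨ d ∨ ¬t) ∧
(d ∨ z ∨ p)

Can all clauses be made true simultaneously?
Yes

Yes, the formula is satisfiable.

One satisfying assignment is: t=False, d=False, x=False, z=True, j=True, p=False

Verification: With this assignment, all 26 clauses evaluate to true.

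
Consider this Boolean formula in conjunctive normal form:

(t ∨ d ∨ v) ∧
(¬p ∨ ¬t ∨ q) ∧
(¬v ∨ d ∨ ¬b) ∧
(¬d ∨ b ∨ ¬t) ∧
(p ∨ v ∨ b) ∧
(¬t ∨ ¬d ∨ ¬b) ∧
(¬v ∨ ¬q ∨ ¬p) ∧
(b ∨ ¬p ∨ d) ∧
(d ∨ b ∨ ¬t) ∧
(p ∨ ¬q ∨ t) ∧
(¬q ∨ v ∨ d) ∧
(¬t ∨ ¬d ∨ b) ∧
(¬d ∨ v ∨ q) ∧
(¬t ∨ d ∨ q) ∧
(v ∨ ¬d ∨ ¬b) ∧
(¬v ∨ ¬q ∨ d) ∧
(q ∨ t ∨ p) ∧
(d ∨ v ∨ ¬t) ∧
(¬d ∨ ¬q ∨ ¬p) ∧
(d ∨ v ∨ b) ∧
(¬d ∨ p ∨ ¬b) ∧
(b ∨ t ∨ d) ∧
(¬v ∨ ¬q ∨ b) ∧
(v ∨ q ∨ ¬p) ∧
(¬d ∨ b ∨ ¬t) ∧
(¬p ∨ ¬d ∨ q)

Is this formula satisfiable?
No

No, the formula is not satisfiable.

No assignment of truth values to the variables can make all 26 clauses true simultaneously.

The formula is UNSAT (unsatisfiable).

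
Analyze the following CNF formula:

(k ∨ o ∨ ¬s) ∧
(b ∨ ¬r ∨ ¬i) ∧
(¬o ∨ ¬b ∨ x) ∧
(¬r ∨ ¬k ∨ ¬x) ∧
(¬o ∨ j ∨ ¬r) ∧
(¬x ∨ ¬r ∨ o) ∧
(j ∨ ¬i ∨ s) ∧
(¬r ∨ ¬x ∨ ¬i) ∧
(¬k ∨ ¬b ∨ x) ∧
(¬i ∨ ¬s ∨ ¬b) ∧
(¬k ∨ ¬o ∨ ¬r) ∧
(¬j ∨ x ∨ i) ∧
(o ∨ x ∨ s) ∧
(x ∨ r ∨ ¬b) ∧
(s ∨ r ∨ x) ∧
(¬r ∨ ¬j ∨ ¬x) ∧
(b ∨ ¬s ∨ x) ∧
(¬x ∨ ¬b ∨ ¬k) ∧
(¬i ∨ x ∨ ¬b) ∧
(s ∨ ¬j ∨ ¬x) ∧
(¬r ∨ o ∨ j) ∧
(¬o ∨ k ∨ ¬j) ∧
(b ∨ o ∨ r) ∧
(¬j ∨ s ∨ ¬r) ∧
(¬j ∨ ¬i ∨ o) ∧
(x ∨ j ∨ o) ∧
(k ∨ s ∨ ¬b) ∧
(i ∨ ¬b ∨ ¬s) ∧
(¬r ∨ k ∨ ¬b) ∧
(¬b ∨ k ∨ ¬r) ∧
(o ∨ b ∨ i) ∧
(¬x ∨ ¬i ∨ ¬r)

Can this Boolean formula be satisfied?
Yes

Yes, the formula is satisfiable.

One satisfying assignment is: b=False, o=True, x=True, k=False, r=False, j=False, s=False, i=False

Verification: With this assignment, all 32 clauses evaluate to true.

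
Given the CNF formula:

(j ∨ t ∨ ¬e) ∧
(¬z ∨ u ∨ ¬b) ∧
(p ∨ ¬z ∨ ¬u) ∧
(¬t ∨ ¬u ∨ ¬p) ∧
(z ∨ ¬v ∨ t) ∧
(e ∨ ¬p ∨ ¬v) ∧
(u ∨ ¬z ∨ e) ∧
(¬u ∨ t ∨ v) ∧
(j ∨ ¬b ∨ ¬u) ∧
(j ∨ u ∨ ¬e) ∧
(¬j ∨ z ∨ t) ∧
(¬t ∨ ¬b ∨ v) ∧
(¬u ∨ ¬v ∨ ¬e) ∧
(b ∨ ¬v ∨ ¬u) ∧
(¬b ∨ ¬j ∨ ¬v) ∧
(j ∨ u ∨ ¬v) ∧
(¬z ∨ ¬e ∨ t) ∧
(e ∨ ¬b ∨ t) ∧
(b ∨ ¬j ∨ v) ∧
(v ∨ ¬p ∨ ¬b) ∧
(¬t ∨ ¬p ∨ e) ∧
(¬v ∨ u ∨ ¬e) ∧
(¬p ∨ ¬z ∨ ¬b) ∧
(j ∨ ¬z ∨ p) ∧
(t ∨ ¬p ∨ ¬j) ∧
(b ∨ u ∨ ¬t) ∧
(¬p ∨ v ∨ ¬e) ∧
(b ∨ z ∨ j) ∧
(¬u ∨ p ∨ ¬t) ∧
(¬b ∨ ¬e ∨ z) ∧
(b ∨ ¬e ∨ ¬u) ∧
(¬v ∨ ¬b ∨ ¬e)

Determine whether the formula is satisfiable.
No

No, the formula is not satisfiable.

No assignment of truth values to the variables can make all 32 clauses true simultaneously.

The formula is UNSAT (unsatisfiable).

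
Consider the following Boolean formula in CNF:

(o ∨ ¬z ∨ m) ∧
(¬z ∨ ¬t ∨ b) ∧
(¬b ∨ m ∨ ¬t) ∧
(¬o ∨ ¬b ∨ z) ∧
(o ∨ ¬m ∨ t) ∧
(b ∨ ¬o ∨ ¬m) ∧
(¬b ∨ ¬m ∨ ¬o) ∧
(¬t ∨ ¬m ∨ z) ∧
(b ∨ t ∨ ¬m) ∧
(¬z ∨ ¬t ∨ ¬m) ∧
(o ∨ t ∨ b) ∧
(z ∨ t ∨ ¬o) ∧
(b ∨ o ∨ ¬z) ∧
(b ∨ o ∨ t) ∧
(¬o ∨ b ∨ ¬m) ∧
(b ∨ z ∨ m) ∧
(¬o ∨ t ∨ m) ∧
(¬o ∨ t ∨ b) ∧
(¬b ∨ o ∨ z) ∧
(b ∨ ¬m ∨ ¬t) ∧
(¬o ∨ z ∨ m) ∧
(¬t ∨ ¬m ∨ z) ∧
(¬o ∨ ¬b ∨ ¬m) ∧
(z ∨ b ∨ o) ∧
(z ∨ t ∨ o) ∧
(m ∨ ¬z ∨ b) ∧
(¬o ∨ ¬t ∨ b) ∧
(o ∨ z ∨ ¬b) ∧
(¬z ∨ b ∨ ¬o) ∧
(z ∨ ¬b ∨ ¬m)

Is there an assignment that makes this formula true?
No

No, the formula is not satisfiable.

No assignment of truth values to the variables can make all 30 clauses true simultaneously.

The formula is UNSAT (unsatisfiable).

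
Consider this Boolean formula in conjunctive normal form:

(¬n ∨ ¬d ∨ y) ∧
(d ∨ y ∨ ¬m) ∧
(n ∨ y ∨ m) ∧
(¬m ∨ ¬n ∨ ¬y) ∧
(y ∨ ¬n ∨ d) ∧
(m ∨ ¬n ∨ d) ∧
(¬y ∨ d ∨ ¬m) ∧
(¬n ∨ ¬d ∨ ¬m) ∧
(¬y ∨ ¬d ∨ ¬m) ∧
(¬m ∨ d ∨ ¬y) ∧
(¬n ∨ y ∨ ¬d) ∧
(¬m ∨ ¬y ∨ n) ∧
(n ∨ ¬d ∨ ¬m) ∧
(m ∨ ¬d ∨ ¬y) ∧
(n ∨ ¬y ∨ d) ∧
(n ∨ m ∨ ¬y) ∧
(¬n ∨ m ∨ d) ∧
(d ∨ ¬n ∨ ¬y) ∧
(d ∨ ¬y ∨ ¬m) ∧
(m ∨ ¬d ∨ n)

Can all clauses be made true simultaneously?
No

No, the formula is not satisfiable.

No assignment of truth values to the variables can make all 20 clauses true simultaneously.

The formula is UNSAT (unsatisfiable).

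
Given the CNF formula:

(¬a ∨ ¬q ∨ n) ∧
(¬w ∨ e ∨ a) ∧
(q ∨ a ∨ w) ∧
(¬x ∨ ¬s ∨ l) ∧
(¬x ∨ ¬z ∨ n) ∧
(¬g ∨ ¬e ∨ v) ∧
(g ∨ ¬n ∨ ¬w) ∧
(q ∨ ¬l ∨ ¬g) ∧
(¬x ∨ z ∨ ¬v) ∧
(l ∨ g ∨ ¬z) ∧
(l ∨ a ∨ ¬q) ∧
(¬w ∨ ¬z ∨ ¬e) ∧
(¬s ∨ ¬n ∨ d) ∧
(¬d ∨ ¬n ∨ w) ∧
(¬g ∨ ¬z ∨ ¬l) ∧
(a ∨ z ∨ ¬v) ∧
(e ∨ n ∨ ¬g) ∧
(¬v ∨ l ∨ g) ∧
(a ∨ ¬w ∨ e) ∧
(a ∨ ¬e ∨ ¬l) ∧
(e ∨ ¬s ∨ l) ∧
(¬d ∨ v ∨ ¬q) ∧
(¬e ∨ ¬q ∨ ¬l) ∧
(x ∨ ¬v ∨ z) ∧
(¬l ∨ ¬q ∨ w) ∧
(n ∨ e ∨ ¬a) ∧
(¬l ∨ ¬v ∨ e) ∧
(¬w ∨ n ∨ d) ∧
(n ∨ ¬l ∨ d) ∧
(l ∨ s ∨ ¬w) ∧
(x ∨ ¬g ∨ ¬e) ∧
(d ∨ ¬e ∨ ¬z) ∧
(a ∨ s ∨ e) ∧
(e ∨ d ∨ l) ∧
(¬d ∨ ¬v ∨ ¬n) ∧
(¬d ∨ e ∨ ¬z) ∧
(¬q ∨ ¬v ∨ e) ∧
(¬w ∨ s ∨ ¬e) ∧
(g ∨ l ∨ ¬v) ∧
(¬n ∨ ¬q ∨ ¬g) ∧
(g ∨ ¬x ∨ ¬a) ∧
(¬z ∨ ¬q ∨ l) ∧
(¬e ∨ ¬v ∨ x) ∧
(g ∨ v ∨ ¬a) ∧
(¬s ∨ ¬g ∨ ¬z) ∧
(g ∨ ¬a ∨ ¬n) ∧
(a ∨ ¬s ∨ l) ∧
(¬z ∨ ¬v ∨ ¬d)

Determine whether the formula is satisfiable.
No

No, the formula is not satisfiable.

No assignment of truth values to the variables can make all 48 clauses true simultaneously.

The formula is UNSAT (unsatisfiable).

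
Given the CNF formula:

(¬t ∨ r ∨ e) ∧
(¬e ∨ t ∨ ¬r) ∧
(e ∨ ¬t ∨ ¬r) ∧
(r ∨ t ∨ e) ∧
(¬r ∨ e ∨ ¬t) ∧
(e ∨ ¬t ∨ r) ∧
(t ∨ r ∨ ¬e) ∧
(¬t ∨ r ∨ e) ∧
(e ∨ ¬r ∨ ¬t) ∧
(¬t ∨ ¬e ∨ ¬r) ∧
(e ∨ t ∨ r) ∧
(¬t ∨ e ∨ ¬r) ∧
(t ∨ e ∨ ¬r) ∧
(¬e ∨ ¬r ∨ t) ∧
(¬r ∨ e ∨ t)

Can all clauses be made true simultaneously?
Yes

Yes, the formula is satisfiable.

One satisfying assignment is: t=True, r=False, e=True

Verification: With this assignment, all 15 clauses evaluate to true.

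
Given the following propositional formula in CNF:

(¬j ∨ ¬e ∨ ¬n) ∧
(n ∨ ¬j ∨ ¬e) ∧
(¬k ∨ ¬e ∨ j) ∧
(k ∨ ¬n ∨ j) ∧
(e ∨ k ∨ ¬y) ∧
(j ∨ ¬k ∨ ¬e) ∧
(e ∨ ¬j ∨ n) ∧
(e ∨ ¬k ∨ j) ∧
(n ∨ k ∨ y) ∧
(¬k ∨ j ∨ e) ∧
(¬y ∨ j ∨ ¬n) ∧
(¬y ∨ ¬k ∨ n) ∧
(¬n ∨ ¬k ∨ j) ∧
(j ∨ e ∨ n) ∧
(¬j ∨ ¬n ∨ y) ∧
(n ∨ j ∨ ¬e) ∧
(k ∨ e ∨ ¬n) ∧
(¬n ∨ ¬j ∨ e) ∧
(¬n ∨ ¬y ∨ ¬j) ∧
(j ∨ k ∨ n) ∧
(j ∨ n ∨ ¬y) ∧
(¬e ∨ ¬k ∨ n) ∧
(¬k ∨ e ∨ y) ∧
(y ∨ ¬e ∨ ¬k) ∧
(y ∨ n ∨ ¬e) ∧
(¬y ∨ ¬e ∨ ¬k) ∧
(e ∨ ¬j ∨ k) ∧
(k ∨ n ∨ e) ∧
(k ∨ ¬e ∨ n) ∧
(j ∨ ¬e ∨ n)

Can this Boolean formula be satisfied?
No

No, the formula is not satisfiable.

No assignment of truth values to the variables can make all 30 clauses true simultaneously.

The formula is UNSAT (unsatisfiable).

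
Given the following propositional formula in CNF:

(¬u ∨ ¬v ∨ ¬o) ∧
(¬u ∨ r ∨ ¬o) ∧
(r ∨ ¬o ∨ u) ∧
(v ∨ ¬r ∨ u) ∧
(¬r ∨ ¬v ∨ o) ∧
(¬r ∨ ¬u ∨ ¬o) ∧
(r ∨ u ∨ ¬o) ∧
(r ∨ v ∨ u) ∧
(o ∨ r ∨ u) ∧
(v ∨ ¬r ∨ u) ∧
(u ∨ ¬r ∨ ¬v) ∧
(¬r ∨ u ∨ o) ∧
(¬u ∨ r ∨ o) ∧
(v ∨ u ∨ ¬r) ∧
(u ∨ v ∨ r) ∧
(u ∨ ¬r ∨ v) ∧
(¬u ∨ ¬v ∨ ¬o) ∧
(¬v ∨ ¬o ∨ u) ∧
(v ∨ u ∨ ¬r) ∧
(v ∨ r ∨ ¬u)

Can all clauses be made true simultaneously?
Yes

Yes, the formula is satisfiable.

One satisfying assignment is: u=True, v=False, o=False, r=True

Verification: With this assignment, all 20 clauses evaluate to true.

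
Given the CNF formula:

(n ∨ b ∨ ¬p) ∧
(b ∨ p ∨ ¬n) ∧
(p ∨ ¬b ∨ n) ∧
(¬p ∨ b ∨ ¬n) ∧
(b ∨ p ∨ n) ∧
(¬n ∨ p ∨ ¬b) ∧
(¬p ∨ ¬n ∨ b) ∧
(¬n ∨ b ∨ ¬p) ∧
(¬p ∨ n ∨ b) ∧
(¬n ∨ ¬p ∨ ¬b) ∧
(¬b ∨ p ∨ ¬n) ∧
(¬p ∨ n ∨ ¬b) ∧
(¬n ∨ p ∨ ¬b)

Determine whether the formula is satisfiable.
No

No, the formula is not satisfiable.

No assignment of truth values to the variables can make all 13 clauses true simultaneously.

The formula is UNSAT (unsatisfiable).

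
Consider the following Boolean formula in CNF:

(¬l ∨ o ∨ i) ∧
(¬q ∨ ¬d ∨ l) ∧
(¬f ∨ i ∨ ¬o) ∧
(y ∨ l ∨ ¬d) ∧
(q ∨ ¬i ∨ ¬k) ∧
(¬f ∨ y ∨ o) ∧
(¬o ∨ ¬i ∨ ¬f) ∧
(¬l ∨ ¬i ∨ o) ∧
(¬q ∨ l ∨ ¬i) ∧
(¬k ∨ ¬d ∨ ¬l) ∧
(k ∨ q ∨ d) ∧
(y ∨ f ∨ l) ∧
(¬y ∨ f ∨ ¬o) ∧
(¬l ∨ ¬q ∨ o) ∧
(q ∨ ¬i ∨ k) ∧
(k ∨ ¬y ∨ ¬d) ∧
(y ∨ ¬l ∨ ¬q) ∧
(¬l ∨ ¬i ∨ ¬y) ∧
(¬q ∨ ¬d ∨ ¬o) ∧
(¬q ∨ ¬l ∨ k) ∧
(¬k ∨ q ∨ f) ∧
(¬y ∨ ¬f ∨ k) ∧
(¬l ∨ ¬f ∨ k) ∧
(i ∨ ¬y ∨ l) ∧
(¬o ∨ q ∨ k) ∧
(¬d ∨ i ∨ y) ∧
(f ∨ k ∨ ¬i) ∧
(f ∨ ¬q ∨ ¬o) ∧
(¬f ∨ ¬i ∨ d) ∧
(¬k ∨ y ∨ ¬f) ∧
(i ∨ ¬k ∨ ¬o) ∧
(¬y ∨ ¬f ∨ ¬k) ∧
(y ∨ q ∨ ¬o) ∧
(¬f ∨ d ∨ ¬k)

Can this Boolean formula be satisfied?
No

No, the formula is not satisfiable.

No assignment of truth values to the variables can make all 34 clauses true simultaneously.

The formula is UNSAT (unsatisfiable).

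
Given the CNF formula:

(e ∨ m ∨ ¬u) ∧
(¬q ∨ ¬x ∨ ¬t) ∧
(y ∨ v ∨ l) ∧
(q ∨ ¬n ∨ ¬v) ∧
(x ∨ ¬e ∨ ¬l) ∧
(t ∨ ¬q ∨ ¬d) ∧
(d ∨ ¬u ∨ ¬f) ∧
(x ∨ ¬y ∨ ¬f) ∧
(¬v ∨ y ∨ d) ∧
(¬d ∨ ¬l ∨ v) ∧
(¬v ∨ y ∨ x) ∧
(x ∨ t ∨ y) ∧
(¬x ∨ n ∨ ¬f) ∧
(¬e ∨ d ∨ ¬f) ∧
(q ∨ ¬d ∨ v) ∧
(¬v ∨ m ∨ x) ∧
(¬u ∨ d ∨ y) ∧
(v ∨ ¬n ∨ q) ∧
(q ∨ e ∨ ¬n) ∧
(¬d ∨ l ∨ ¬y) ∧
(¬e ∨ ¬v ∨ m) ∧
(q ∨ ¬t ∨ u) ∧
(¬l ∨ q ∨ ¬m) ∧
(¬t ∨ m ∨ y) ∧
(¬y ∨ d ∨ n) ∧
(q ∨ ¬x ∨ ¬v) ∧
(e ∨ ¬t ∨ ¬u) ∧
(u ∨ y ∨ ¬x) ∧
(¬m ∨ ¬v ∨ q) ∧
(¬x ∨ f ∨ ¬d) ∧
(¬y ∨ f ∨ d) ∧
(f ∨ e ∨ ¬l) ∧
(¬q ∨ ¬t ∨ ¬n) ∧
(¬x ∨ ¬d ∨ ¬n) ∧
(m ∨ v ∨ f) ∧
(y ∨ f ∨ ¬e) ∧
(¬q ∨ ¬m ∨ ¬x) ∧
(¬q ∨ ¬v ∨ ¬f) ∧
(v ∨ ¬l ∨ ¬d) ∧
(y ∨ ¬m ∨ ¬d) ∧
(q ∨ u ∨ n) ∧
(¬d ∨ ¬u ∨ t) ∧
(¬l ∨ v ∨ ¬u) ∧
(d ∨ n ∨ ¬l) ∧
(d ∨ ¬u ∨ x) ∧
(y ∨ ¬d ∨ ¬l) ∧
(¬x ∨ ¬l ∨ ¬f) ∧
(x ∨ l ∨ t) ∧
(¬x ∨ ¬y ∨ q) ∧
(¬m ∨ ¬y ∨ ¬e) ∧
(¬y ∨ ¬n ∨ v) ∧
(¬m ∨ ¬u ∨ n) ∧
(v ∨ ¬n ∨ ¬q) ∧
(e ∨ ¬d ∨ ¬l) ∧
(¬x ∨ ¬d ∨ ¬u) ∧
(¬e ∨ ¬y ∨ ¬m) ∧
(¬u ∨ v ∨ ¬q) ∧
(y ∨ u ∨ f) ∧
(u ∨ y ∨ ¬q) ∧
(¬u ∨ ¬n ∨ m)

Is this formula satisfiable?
No

No, the formula is not satisfiable.

No assignment of truth values to the variables can make all 60 clauses true simultaneously.

The formula is UNSAT (unsatisfiable).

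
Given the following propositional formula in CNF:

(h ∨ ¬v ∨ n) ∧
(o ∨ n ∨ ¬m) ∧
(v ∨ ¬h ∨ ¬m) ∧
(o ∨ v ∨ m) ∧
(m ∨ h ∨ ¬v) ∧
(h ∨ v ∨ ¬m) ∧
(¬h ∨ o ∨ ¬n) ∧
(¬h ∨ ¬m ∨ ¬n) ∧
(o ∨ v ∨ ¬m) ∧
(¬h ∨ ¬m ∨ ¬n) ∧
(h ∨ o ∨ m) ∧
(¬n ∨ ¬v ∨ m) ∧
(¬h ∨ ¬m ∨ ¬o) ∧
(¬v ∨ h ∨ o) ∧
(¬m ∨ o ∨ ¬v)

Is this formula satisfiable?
Yes

Yes, the formula is satisfiable.

One satisfying assignment is: h=False, v=False, m=False, n=False, o=True

Verification: With this assignment, all 15 clauses evaluate to true.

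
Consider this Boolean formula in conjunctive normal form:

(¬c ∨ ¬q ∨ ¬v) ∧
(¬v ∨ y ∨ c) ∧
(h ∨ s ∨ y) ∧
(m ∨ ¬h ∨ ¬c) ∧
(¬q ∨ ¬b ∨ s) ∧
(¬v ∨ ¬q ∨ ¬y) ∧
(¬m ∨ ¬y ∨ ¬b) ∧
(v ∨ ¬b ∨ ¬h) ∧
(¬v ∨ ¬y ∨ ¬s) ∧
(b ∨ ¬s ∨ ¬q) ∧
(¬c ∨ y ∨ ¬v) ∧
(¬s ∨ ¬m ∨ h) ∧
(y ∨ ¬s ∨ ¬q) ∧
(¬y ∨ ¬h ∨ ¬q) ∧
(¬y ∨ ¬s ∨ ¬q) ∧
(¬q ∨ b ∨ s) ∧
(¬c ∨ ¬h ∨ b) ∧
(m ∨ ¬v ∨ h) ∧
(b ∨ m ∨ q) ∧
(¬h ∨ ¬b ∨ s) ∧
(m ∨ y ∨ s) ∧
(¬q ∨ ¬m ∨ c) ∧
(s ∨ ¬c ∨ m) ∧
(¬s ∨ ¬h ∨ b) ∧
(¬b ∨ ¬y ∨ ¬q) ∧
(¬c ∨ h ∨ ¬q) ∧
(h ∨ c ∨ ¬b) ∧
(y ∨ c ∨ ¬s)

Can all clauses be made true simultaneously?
Yes

Yes, the formula is satisfiable.

One satisfying assignment is: m=True, q=False, b=False, y=True, s=False, v=False, c=False, h=False

Verification: With this assignment, all 28 clauses evaluate to true.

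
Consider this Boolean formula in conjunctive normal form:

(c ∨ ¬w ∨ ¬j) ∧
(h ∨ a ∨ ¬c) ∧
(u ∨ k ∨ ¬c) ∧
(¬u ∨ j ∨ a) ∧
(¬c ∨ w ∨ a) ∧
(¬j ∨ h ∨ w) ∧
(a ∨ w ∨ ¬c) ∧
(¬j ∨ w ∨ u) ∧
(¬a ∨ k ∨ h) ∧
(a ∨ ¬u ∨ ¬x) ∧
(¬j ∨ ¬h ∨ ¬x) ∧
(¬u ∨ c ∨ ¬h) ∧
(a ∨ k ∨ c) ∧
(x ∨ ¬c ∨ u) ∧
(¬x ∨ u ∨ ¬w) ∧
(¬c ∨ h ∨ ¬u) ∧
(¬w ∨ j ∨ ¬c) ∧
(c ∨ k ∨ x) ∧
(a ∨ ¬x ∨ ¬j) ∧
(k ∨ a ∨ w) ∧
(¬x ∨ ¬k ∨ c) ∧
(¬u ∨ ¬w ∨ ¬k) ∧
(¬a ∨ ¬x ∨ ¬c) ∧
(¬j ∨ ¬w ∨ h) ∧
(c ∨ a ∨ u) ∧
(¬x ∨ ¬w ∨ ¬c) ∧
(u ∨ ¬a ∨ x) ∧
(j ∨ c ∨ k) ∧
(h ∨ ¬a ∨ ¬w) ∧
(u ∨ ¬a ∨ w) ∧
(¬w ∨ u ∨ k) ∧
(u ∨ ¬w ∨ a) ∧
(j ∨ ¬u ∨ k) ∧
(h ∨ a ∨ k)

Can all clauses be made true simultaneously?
Yes

Yes, the formula is satisfiable.

One satisfying assignment is: k=False, a=False, h=True, c=True, u=True, j=True, w=True, x=False

Verification: With this assignment, all 34 clauses evaluate to true.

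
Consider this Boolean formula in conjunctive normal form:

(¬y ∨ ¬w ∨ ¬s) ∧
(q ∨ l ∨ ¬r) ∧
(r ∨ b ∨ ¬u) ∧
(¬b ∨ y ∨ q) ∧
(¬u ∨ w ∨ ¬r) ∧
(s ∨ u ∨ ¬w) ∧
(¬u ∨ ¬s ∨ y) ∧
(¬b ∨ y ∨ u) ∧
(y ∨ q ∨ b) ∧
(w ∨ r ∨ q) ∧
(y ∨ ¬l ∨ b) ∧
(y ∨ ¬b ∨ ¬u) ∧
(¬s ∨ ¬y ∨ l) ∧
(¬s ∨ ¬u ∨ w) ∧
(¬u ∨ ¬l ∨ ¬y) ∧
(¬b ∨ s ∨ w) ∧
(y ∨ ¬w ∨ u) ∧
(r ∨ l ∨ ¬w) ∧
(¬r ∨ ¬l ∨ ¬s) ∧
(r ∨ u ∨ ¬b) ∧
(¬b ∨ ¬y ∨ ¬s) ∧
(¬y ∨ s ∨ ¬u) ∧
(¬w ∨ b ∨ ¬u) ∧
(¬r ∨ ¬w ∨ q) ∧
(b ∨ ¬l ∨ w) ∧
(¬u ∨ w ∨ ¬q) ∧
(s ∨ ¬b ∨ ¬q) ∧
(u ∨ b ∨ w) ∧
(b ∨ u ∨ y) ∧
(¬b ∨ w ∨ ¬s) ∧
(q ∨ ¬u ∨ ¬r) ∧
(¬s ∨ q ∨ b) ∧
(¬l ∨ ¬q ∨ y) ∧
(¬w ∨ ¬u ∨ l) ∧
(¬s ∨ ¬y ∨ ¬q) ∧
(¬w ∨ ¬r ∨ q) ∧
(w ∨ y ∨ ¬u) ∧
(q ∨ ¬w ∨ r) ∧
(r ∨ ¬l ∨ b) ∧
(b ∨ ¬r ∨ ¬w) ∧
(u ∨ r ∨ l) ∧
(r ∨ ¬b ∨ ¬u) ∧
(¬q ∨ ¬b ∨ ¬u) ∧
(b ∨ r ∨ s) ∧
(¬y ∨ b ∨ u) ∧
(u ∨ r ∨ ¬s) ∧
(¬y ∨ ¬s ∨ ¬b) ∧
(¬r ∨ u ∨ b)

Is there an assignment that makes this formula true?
No

No, the formula is not satisfiable.

No assignment of truth values to the variables can make all 48 clauses true simultaneously.

The formula is UNSAT (unsatisfiable).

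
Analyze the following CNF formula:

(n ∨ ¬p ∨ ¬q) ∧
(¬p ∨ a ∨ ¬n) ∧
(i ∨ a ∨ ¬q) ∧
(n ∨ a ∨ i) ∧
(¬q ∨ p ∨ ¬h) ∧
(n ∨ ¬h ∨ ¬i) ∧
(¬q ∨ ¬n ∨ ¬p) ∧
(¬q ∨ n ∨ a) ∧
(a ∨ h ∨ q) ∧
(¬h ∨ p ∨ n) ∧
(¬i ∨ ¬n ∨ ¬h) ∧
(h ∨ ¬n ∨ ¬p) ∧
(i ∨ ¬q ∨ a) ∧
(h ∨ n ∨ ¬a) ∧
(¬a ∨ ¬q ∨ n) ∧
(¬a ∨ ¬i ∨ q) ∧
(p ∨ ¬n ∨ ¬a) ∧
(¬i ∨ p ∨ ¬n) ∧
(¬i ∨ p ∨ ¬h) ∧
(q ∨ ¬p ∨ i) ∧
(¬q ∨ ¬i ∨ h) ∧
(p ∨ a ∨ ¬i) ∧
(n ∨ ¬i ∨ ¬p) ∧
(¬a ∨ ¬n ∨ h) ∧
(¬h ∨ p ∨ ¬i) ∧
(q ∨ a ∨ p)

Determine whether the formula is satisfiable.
No

No, the formula is not satisfiable.

No assignment of truth values to the variables can make all 26 clauses true simultaneously.

The formula is UNSAT (unsatisfiable).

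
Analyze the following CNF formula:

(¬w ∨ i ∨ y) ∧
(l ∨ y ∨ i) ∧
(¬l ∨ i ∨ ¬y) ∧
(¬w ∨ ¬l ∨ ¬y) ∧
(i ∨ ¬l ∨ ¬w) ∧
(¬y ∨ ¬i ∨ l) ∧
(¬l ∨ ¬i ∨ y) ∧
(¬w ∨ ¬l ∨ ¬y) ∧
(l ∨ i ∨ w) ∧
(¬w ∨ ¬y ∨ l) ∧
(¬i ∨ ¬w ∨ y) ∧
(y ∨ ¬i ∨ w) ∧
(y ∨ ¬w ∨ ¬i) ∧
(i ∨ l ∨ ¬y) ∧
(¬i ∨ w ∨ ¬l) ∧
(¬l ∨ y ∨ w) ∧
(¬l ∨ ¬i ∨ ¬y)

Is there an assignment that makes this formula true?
No

No, the formula is not satisfiable.

No assignment of truth values to the variables can make all 17 clauses true simultaneously.

The formula is UNSAT (unsatisfiable).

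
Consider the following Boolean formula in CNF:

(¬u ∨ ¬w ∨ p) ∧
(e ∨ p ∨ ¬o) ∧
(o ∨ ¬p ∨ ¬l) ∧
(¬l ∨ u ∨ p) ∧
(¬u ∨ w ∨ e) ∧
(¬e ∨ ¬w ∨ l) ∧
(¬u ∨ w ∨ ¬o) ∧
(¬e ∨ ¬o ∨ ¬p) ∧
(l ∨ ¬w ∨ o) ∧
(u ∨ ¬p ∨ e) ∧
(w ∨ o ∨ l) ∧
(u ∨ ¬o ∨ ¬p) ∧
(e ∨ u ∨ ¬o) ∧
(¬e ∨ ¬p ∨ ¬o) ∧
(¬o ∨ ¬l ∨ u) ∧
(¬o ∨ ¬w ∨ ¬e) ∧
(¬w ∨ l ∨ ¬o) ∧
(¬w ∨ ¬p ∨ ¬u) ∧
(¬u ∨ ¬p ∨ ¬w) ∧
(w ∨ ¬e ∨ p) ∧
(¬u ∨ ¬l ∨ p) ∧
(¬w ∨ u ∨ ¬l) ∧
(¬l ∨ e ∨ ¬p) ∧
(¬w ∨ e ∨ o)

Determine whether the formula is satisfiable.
No

No, the formula is not satisfiable.

No assignment of truth values to the variables can make all 24 clauses true simultaneously.

The formula is UNSAT (unsatisfiable).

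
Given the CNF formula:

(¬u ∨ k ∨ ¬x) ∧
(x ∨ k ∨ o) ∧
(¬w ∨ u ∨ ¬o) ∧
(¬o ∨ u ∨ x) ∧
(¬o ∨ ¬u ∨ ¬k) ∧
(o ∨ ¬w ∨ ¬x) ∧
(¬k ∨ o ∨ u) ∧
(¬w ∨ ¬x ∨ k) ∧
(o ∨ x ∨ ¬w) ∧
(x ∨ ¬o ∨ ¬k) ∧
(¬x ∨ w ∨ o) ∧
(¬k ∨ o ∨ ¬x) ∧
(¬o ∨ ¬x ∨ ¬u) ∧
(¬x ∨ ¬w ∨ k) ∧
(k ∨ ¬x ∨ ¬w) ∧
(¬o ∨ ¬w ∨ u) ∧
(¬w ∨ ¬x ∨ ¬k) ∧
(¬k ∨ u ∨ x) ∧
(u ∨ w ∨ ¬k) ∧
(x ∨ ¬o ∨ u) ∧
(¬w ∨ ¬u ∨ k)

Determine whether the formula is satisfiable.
Yes

Yes, the formula is satisfiable.

One satisfying assignment is: o=False, x=False, k=True, w=False, u=True

Verification: With this assignment, all 21 clauses evaluate to true.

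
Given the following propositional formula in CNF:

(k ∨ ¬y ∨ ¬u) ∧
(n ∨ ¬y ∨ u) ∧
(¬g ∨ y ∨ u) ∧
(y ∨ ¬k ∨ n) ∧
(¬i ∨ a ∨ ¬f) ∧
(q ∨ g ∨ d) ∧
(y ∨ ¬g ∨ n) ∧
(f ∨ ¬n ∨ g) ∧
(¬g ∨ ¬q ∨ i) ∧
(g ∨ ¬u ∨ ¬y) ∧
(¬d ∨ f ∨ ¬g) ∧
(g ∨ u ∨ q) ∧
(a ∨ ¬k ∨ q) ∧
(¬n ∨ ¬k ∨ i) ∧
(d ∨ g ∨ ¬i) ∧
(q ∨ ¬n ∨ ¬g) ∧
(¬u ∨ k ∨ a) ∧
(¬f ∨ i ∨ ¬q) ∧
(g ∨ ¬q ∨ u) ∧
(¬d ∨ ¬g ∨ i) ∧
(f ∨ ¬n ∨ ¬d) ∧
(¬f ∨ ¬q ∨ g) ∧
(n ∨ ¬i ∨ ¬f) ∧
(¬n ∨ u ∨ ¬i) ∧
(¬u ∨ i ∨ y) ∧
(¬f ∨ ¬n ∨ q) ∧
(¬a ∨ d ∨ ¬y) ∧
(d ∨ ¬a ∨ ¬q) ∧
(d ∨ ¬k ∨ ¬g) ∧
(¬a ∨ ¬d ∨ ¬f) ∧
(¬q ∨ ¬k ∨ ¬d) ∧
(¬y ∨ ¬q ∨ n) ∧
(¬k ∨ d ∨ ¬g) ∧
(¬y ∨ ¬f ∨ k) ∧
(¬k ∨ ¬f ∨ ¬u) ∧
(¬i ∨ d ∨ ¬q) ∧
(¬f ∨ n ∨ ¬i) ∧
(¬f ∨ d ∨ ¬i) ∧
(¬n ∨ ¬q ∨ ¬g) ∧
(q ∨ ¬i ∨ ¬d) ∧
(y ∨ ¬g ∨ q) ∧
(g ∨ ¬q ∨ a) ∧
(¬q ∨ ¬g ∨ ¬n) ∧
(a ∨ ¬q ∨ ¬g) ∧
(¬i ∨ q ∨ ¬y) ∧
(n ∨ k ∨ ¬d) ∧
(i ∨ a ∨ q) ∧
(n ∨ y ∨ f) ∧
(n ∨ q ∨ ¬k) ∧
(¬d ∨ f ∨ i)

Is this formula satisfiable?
No

No, the formula is not satisfiable.

No assignment of truth values to the variables can make all 50 clauses true simultaneously.

The formula is UNSAT (unsatisfiable).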